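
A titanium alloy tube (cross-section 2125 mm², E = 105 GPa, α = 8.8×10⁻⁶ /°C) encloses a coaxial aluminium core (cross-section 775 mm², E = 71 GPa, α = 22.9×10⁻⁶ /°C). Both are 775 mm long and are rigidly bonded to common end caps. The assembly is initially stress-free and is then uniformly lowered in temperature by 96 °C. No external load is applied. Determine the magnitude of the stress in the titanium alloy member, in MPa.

Equilibrium of a rigid end plate with no external load gives equal and opposite internal forces ±P in the two members. Since α_{aluminium} > α_{titanium alloy}, cooling drives the aluminium into tension and the titanium alloy into compression.
Compatibility of the two members (thermal + elastic change equal): (α₁ − α₂)ΔT = P·[1/(A₁E₁) + 1/(A₂E₂)].
|α₁ − α₂|·ΔT = 14.1×10⁻⁶ × 96 = 0.001354.
1/(A₁E₁) + 1/(A₂E₂) = 1/(2125×105×10³) + 1/(775×71×10³) = 2.266×10⁻⁸ N⁻¹.
So P = 0.001354 / 2.266×10⁻⁸ = 59.75 kN.
σ_{titanium alloy} = P/A₁ = 59750/2125 = 28.12 MPa, compressive.

σ ≈ 28.1 MPa (compressive)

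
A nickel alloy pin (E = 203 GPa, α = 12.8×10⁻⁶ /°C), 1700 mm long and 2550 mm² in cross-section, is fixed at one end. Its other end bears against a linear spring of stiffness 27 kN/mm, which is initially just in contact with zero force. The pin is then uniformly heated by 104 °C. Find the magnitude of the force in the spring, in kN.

The unrestrained thermal change is αΔT L = 12.8×10⁻⁶ × 104 × 1700 = 2.263 mm.
With a force P in the spring, the elastic change of the pin is PL/(AE) and that of the spring is P/k; compatibility requires their sum to equal δ_free.
P [ L/(AE) + 1/k ] = δ_free → P [ 1700/(2550×203×10³) + 1/(27×10³) ] = 2.263.
P = 2.263 / 4.032×10⁻⁵ = 56130 N.

P ≈ 56.1 kN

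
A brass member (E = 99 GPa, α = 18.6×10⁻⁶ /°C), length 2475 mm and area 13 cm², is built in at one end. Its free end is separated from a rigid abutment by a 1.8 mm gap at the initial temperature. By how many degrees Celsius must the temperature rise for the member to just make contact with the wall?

The gap closes when αΔT L = 1.8 mm, since the member is still unstressed at that instant.
So ΔT = g/(αL) = 1.8/(18.6×10⁻⁶ × 2475) = 39.1 °C.

ΔT ≈ 39.1 °C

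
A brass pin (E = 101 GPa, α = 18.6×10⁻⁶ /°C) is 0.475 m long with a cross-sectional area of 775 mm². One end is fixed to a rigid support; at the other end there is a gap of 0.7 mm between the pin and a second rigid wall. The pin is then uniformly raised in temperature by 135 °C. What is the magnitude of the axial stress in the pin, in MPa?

If the wall were absent the pin would grow by αΔT L = 18.6×10⁻⁶ × 135 × 475 = 1.193 mm.
The gap closes (δ_free > 0.7 mm) and the wall then resists a further 1.193 − 0.7 = 0.4927 mm of expansion.
Compatibility: PL/(AE) = 0.4927 mm, so σ = P/A = E × (0.4927/475) = 104.8 MPa.

σ ≈ 105 MPa (compressive)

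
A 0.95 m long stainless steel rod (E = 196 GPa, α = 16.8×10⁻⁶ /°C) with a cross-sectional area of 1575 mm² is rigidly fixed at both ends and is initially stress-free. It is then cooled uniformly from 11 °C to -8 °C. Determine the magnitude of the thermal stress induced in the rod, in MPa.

σ ≈ 62.6 MPa (tensile)

With length fixed, the mechanical strain must cancel the thermal strain αΔT = 16.8×10⁻⁶ × 19 = 319.2×10⁻⁶.
The stress required to suppress this strain is σ = Eε = 196×10³ × 319.2×10⁻⁶ = 62.56 MPa, tensile since the rod is trying to contract.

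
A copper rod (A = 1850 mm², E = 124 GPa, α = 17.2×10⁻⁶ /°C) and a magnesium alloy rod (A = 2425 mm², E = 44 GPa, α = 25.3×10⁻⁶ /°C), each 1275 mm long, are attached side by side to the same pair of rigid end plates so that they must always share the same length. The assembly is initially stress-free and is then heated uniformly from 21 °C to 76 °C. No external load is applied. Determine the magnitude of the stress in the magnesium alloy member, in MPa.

Equilibrium of a rigid end plate with no external load gives equal and opposite internal forces ±P in the two members. Since α_{magnesium alloy} > α_{copper}, heating drives the magnesium alloy into compression and the copper into tension.
Equating the net (thermal + elastic) strains gives |α₁ − α₂|·ΔT = P·[1/(A₁E₁) + 1/(A₂E₂)].
|α₁ − α₂|·ΔT = 8.1×10⁻⁶ × 55 = 0.0004455.
1/(A₁E₁) + 1/(A₂E₂) = 1/(1850×124×10³) + 1/(2425×44×10³) = 1.373×10⁻⁸ N⁻¹.
So P = 0.0004455 / 1.373×10⁻⁸ = 32.44 kN.
σ_{magnesium alloy} = P/A₂ = 32440/2425 = 13.38 MPa, compressive.

σ ≈ 13.4 MPa (compressive)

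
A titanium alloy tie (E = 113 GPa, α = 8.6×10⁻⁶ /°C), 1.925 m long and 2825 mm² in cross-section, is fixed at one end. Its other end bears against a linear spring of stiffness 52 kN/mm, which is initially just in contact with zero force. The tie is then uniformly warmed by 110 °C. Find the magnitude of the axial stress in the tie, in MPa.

σ ≈ 25.5 MPa (compressive)

If the spring were absent the tie would lengthen by αΔT L = 8.6×10⁻⁶ × 110 × 1925 = 1.821 mm.
Let P be the compressive force at the spring. The tie shortens elastically by PL/(AE) and the spring compresses by P/k; together these equal δ_free.
So P = δ_free / [L/(AE) + 1/k] = 1.821 / [ 1925/(2825×113×10³) + 1/(52×10³) ].
P = 1.821 / 2.526×10⁻⁵ = 72090 N.
σ = P/A = 72090/2825 = 25.52 MPa.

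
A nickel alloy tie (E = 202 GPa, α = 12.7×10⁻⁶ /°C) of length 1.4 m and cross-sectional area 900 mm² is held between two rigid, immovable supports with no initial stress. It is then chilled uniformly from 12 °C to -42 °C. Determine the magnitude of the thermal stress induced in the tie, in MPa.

σ ≈ 139 MPa (tensile)

Because both ends are immovable the net strain is zero, and the suppressed thermal strain is αΔT = 12.7×10⁻⁶ × 54 = 685.8×10⁻⁶.
The stress required to suppress this strain is σ = Eε = 202×10³ × 685.8×10⁻⁶ = 138.5 MPa, tensile since the tie is trying to contract.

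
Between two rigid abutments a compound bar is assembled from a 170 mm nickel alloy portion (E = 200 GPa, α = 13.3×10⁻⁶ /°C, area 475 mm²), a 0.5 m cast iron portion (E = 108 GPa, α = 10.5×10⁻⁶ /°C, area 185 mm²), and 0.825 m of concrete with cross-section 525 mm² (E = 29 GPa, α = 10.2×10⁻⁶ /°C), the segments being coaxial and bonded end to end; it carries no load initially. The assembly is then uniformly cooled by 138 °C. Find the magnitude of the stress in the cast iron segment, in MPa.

σ ≈ 147 MPa (tensile)

With the walls removed the bar would change length by δ_free = Σ αᵢΔT Lᵢ = 13.3×10⁻⁶×138×170 + 10.5×10⁻⁶×138×500 + 10.2×10⁻⁶×138×825 = 2.198 mm.
The rigid supports impose zero overall length change; the single axial force P common to all segments must satisfy P Σ Lᵢ/(AᵢEᵢ) = δ_free.
Σ Lᵢ/(AᵢEᵢ) = 170/(475×200×10³) + 500/(185×108×10³) + 825/(525×29×10³) = 8.1×10⁻⁵ mm/N.
So P = 2.198 / 8.1×10⁻⁵ = 27.13 kN, tensile.
σ_{cast iron} = P / A = 27130 / 185 = 146.7 MPa.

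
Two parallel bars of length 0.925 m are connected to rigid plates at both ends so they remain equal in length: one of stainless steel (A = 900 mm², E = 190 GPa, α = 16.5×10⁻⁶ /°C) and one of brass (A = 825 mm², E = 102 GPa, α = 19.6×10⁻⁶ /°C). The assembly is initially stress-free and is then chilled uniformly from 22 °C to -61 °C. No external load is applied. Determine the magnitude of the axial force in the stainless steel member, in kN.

Equilibrium of a rigid end plate with no external load gives equal and opposite internal forces ±P in the two members. Since α_{brass} > α_{stainless steel}, cooling drives the brass into tension and the stainless steel into compression.
Equating the net (thermal + elastic) strains gives |α₁ − α₂|·ΔT = P·[1/(A₁E₁) + 1/(A₂E₂)].
|α₁ − α₂|·ΔT = 3.1×10⁻⁶ × 83 = 0.0002573.
1/(A₁E₁) + 1/(A₂E₂) = 1/(900×190×10³) + 1/(825×102×10³) = 1.773×10⁻⁸ N⁻¹.
P = 0.0002573 / 1.773×10⁻⁸ = 14510 N = 14.51 kN.

P ≈ 14.5 kN (compressive in the stainless steel)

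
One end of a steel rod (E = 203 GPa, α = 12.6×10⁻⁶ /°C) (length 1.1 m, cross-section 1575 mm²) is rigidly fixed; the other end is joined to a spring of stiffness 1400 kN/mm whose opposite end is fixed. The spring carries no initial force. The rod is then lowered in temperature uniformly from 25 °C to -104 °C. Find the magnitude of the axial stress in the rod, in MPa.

σ ≈ 273 MPa (tensile)

Free thermal contraction: δ_free = αΔT L = 12.6×10⁻⁶ × 129 × 1100 = 1.788 mm.
With a force P in the spring, the elastic change of the rod is PL/(AE) and that of the spring is P/k; compatibility requires their sum to equal δ_free.
So P = δ_free / [L/(AE) + 1/k] = 1.788 / [ 1100/(1575×203×10³) + 1/(1400×10³) ].
P = 1.788 / 4.155×10⁻⁶ = 430300 N.
σ = P/A = 430300/1575 = 273.2 MPa.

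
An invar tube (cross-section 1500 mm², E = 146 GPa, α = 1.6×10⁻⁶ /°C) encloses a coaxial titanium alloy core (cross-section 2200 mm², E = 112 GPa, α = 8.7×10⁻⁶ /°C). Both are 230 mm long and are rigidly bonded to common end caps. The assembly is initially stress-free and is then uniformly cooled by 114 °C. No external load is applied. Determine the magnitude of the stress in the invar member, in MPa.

The titanium alloy has the larger α, so on cooling it would change length more than the invar if both were free. The rigid plates force a common final length, so the titanium alloy is put into tension and the invar into compression, with equal and opposite forces P (no external load).
Equating the net (thermal + elastic) strains gives |α₁ − α₂|·ΔT = P·[1/(A₁E₁) + 1/(A₂E₂)].
|α₁ − α₂|·ΔT = 7.1×10⁻⁶ × 114 = 0.0008094.
1/(A₁E₁) + 1/(A₂E₂) = 1/(1500×146×10³) + 1/(2200×112×10³) = 8.625×10⁻⁹ N⁻¹.
So P = 0.0008094 / 8.625×10⁻⁹ = 93.85 kN.
σ_{invar} = P/A₁ = 93850/1500 = 62.56 MPa, compressive.

σ ≈ 62.6 MPa (compressive)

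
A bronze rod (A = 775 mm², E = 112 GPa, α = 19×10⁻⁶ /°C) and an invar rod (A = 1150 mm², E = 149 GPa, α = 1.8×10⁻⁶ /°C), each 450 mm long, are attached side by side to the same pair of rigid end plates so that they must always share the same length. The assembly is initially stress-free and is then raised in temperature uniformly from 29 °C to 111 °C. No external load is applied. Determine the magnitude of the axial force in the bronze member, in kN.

P ≈ 81.3 kN (compressive in the bronze)

The bronze has the larger α, so on heating it would change length more than the invar if both were free. The rigid plates force a common final length, so the bronze is put into compression and the invar into tension, with equal and opposite forces P (no external load).
Equating the net (thermal + elastic) strains gives |α₁ − α₂|·ΔT = P·[1/(A₁E₁) + 1/(A₂E₂)].
|α₁ − α₂|·ΔT = 17.2×10⁻⁶ × 82 = 0.00141.
1/(A₁E₁) + 1/(A₂E₂) = 1/(775×112×10³) + 1/(1150×149×10³) = 1.736×10⁻⁸ N⁻¹.
P = 0.00141 / 1.736×10⁻⁸ = 81260 N = 81.26 kN.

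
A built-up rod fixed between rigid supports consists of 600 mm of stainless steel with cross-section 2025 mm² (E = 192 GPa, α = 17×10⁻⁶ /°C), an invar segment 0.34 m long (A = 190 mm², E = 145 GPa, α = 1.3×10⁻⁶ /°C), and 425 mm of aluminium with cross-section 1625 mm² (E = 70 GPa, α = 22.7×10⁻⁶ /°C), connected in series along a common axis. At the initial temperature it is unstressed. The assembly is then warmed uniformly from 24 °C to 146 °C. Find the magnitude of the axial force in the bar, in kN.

If the supports were absent, the total length change would be Σ αᵢΔT Lᵢ = 17×10⁻⁶×122×600 + 1.3×10⁻⁶×122×340 + 22.7×10⁻⁶×122×425 = 2.475 mm.
Since the ends are fixed, an axial force P builds up, equal in every segment, with P · Σ Lᵢ/(AᵢEᵢ) = δ_free.
The series flexibility is Σ Lᵢ/(AᵢEᵢ) = 600/(2025×192×10³) + 340/(190×145×10³) + 425/(1625×70×10³) = 1.762×10⁻⁵ mm/N.
So P = 2.475 / 1.762×10⁻⁵ = 140.5 kN, compressive.

P ≈ 140 kN (compressive)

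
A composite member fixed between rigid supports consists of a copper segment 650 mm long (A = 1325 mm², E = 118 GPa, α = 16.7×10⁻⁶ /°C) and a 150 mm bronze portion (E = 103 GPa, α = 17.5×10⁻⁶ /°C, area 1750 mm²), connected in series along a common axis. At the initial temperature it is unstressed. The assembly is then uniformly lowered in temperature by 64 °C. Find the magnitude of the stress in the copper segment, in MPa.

σ ≈ 130 MPa (tensile)

With the walls removed the bar would change length by δ_free = Σ αᵢΔT Lᵢ = 16.7×10⁻⁶×64×650 + 17.5×10⁻⁶×64×150 = 0.8627 mm.
Since the ends are fixed, an axial force P builds up, equal in every segment, with P · Σ Lᵢ/(AᵢEᵢ) = δ_free.
Σ Lᵢ/(AᵢEᵢ) = 650/(1325×118×10³) + 150/(1750×103×10³) = 4.99×10⁻⁶ mm/N.
So P = 0.8627 / 4.99×10⁻⁶ = 172.9 kN, tensile.
σ_{copper} = P / A = 172900 / 1325 = 130.5 MPa.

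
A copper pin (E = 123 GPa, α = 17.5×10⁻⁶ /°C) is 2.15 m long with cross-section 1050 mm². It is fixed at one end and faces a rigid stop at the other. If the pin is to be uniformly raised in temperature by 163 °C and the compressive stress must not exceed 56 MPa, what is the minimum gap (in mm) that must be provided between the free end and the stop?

g ≈ 5.15 mm

With no wall the pin would lengthen by αΔT L = 17.5×10⁻⁶ × 163 × 2150 = 6.133 mm.
A stress of 56 MPa corresponds to the wall pushing the pin back by σL/E = 56×2150/(123×10³) = 0.9789 mm.
So the gap has to take up the difference, g_min = δ_free − σL/E = 6.133 − 0.9789 = 5.154 mm.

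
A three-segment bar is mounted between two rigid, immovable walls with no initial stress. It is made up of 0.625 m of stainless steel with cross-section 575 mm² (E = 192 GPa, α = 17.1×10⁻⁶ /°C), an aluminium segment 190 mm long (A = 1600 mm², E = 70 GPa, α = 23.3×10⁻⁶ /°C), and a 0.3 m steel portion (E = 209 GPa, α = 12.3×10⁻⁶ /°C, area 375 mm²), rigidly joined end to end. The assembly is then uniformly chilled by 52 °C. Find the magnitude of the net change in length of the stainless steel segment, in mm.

|ΔL| ≈ 0.0608 mm

With the walls removed the bar would change length by δ_free = Σ αᵢΔT Lᵢ = 17.1×10⁻⁶×52×625 + 23.3×10⁻⁶×52×190 + 12.3×10⁻⁶×52×300 = 0.9778 mm.
The rigid supports impose zero overall length change; the single axial force P common to all segments must satisfy P Σ Lᵢ/(AᵢEᵢ) = δ_free.
The series flexibility is Σ Lᵢ/(AᵢEᵢ) = 625/(575×192×10³) + 190/(1600×70×10³) + 300/(375×209×10³) = 1.119×10⁻⁵ mm/N.
So P = 0.9778 / 1.119×10⁻⁵ = 87.42 kN, tensile.
For the stainless steel segment, free thermal change = 17.1×10⁻⁶×52×625 = 0.5558 mm and elastic change from P = 87420×625/(575×192×10³) = 0.4949 mm; these oppose, so the net change is 0.0608 mm (segment shortens).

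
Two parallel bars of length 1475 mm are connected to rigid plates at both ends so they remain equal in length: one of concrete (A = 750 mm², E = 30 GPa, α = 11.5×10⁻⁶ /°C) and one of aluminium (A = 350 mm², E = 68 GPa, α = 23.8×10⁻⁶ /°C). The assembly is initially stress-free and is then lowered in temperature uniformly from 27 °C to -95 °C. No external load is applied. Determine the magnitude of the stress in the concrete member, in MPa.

Equilibrium of a rigid end plate with no external load gives equal and opposite internal forces ±P in the two members. Since α_{aluminium} > α_{concrete}, cooling drives the aluminium into tension and the concrete into compression.
Setting the final lengths equal and cancelling L: (α₁ − α₂)ΔT = P/(A₁E₁) + P/(A₂E₂).
|α₁ − α₂|·ΔT = 12.3×10⁻⁶ × 122 = 0.001501.
1/(A₁E₁) + 1/(A₂E₂) = 1/(750×30×10³) + 1/(350×68×10³) = 8.646×10⁻⁸ N⁻¹.
So P = 0.001501 / 8.646×10⁻⁸ = 17.36 kN.
σ_{concrete} = P/A₁ = 17360/750 = 23.14 MPa, compressive.

σ ≈ 23.1 MPa (compressive)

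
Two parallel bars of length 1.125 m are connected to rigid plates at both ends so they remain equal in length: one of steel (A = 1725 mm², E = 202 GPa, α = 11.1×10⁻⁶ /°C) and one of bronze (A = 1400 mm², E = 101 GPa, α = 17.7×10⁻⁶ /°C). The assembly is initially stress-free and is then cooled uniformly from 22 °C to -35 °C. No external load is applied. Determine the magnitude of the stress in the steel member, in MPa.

Equilibrium of a rigid end plate with no external load gives equal and opposite internal forces ±P in the two members. Since α_{bronze} > α_{steel}, cooling drives the bronze into tension and the steel into compression.
Setting the final lengths equal and cancelling L: (α₁ − α₂)ΔT = P/(A₁E₁) + P/(A₂E₂).
|α₁ − α₂|·ΔT = 6.6×10⁻⁶ × 57 = 0.0003762.
1/(A₁E₁) + 1/(A₂E₂) = 1/(1725×202×10³) + 1/(1400×101×10³) = 9.942×10⁻⁹ N⁻¹.
So P = 0.0003762 / 9.942×10⁻⁹ = 37.84 kN.
σ_{steel} = P/A₁ = 37840/1725 = 21.94 MPa, compressive.

σ ≈ 21.9 MPa (compressive)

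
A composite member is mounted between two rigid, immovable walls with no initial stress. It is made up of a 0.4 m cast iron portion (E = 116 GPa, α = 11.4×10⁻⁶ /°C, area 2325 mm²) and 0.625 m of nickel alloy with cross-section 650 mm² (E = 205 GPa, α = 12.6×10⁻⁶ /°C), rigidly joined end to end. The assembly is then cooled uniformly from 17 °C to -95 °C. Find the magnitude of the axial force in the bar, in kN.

P ≈ 226 kN (tensile)

Free thermal contraction of the whole bar: Σ αᵢΔT Lᵢ = 11.4×10⁻⁶×112×400 + 12.6×10⁻⁶×112×625 = 1.393 mm.
The walls prevent any net length change, so an axial force P (same in every segment) develops. Compatibility: P · Σ Lᵢ/(AᵢEᵢ) = δ_free.
Σ Lᵢ/(AᵢEᵢ) = 400/(2325×116×10³) + 625/(650×205×10³) = 6.174×10⁻⁶ mm/N.
P = 1.393 / 6.174×10⁻⁶ = 225600 N = 225.6 kN, tensile.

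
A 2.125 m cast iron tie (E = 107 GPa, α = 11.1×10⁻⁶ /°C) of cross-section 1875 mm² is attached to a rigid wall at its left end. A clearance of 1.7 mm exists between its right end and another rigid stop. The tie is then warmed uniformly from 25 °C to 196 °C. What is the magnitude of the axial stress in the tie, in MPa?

Free thermal elongation = αΔT L = 11.1×10⁻⁶ × 171 × 2125 = 4.033 mm.
The gap closes (δ_free > 1.7 mm) and the wall then resists a further 4.033 − 1.7 = 2.333 mm of expansion.
That suppressed elongation corresponds to σ = E·Δ/L = 107×10³ × 2.333/2125 = 117.5 MPa.

σ ≈ 117 MPa (compressive)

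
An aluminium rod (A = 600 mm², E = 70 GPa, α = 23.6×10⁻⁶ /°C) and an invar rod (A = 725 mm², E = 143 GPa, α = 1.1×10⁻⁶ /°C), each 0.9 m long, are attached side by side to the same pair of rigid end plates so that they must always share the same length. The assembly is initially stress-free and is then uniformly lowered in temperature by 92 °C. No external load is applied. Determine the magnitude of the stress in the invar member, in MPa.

Equilibrium of a rigid end plate with no external load gives equal and opposite internal forces ±P in the two members. Since α_{aluminium} > α_{invar}, cooling drives the aluminium into tension and the invar into compression.
Equating the net (thermal + elastic) strains gives |α₁ − α₂|·ΔT = P·[1/(A₁E₁) + 1/(A₂E₂)].
|α₁ − α₂|·ΔT = 22.5×10⁻⁶ × 92 = 0.00207.
1/(A₁E₁) + 1/(A₂E₂) = 1/(600×70×10³) + 1/(725×143×10³) = 3.346×10⁻⁸ N⁻¹.
P = 0.00207 / 3.346×10⁻⁸ = 61870 N = 61.87 kN.
σ_{invar} = P/A₂ = 61870/725 = 85.34 MPa, compressive.

σ ≈ 85.3 MPa (compressive)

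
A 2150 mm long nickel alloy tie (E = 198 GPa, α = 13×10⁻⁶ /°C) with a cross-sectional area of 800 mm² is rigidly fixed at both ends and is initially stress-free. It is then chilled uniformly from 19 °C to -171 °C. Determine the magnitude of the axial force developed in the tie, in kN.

P ≈ 391 kN (tensile)

With zero net strain, σ = E·αΔT = 198 GPa × 13×10⁻⁶ × 190 = 489.1 MPa.
P = AEαΔT = 800 × 198×10³ × 13×10⁻⁶ × 190 = 391.2 kN (tensile).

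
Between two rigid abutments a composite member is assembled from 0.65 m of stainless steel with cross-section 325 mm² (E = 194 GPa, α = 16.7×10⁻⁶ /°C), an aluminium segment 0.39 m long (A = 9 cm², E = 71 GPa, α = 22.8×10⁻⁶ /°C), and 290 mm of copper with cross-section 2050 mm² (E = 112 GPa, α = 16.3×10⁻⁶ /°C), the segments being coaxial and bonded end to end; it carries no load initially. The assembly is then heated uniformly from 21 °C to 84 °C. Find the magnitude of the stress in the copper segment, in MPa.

σ ≈ 42.6 MPa (compressive)

If the supports were absent, the total length change would be Σ αᵢΔT Lᵢ = 16.7×10⁻⁶×63×650 + 22.8×10⁻⁶×63×390 + 16.3×10⁻⁶×63×290 = 1.542 mm.
Since the ends are fixed, an axial force P builds up, equal in every segment, with P · Σ Lᵢ/(AᵢEᵢ) = δ_free.
The series flexibility is Σ Lᵢ/(AᵢEᵢ) = 650/(325×194×10³) + 390/(900×71×10³) + 290/(2050×112×10³) = 1.768×10⁻⁵ mm/N.
So P = 1.542 / 1.768×10⁻⁵ = 87.23 kN, compressive.
σ_{copper} = P / A = 87230 / 2050 = 42.55 MPa.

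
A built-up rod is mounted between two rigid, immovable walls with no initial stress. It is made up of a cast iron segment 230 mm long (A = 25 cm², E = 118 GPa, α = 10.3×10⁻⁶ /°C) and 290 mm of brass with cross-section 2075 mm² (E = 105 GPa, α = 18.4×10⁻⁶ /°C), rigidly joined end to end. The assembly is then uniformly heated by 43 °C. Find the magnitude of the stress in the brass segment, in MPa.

With the walls removed the bar would change length by δ_free = Σ αᵢΔT Lᵢ = 10.3×10⁻⁶×43×230 + 18.4×10⁻⁶×43×290 = 0.3313 mm.
The rigid supports impose zero overall length change; the single axial force P common to all segments must satisfy P Σ Lᵢ/(AᵢEᵢ) = δ_free.
The series flexibility is Σ Lᵢ/(AᵢEᵢ) = 230/(2500×118×10³) + 290/(2075×105×10³) = 2.111×10⁻⁶ mm/N.
P = 0.3313 / 2.111×10⁻⁶ = 157000 N = 157 kN, compressive.
σ_{brass} = P / A = 157000 / 2075 = 75.65 MPa.

σ ≈ 75.6 MPa (compressive)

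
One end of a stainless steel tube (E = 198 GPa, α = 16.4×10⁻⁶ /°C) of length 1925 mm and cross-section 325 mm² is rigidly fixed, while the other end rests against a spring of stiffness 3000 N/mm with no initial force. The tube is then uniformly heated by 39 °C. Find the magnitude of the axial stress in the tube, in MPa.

Free thermal expansion: δ_free = αΔT L = 16.4×10⁻⁶ × 39 × 1925 = 1.231 mm.
With a force P in the spring, the elastic change of the tube is PL/(AE) and that of the spring is P/k; compatibility requires their sum to equal δ_free.
P [ L/(AE) + 1/k ] = δ_free → P [ 1925/(325×198×10³) + 1/(3000) ] = 1.231.
P = 1.231 / 0.0003632 = 3390 N.
σ = P/A = 3390/325 = 10.43 MPa.

σ ≈ 10.4 MPa (compressive)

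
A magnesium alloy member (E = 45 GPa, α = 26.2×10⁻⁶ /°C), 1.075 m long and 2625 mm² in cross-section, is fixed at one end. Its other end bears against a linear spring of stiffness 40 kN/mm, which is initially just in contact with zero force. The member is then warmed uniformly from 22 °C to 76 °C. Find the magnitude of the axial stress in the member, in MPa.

The unrestrained thermal change is αΔT L = 26.2×10⁻⁶ × 54 × 1075 = 1.521 mm.
With a force P in the spring, the elastic change of the member is PL/(AE) and that of the spring is P/k; compatibility requires their sum to equal δ_free.
P [ L/(AE) + 1/k ] = δ_free → P [ 1075/(2625×45×10³) + 1/(40×10³) ] = 1.521.
P = 1.521 / 3.41×10⁻⁵ = 44600 N.
σ = P/A = 44600/2625 = 16.99 MPa.

σ ≈ 17 MPa (compressive)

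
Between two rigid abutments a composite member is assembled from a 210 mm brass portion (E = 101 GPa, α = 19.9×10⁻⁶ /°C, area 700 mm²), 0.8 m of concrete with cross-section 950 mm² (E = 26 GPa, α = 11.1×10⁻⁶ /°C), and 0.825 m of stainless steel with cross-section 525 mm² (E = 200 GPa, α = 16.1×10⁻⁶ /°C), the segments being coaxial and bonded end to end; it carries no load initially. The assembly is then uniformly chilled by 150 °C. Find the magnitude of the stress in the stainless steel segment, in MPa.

σ ≈ 174 MPa (tensile)

With the walls removed the bar would change length by δ_free = Σ αᵢΔT Lᵢ = 19.9×10⁻⁶×150×210 + 11.1×10⁻⁶×150×800 + 16.1×10⁻⁶×150×825 = 3.951 mm.
The rigid supports impose zero overall length change; the single axial force P common to all segments must satisfy P Σ Lᵢ/(AᵢEᵢ) = δ_free.
Σ Lᵢ/(AᵢEᵢ) = 210/(700×101×10³) + 800/(950×26×10³) + 825/(525×200×10³) = 4.322×10⁻⁵ mm/N.
P = 3.951 / 4.322×10⁻⁵ = 91430 N = 91.43 kN, tensile.
σ_{stainless steel} = P / A = 91430 / 525 = 174.2 MPa.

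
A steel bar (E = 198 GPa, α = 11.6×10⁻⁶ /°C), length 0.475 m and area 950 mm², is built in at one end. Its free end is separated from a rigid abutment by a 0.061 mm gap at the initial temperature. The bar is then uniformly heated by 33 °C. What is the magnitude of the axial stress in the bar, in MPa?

σ ≈ 50.4 MPa (compressive)

If the wall were absent the bar would grow by αΔT L = 11.6×10⁻⁶ × 33 × 475 = 0.1818 mm.
The gap closes (δ_free > 0.061 mm) and the wall then resists a further 0.1818 − 0.061 = 0.1208 mm of expansion.
Compatibility: PL/(AE) = 0.1208 mm, so σ = P/A = E × (0.1208/475) = 50.37 MPa.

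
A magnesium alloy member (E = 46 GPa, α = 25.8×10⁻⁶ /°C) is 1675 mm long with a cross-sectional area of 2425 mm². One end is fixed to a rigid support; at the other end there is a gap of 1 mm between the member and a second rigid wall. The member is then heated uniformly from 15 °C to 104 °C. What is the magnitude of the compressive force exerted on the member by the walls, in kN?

P ≈ 190 kN

Unrestrained expansion: δ_free = αΔT L = 25.8×10⁻⁶ × 89 × 1675 = 3.846 mm.
This exceeds the 1 mm gap, so the wall pushes back. The portion of expansion that must be recovered elastically is δ_free − gap = 3.846 − 1 = 2.846 mm.
That suppressed elongation corresponds to σ = E·Δ/L = 46×10³ × 2.846/1675 = 78.16 MPa.
P = σA = 78.16 × 2425 = 189.5 kN.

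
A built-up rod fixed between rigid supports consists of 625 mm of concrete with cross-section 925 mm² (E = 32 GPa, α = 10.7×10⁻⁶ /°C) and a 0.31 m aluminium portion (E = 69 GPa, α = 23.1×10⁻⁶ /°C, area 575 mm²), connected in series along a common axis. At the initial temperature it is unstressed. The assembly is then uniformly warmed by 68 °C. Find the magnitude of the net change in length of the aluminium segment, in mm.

|ΔL| ≈ 0.233 mm

Free thermal expansion of the whole bar: Σ αᵢΔT Lᵢ = 10.7×10⁻⁶×68×625 + 23.1×10⁻⁶×68×310 = 0.9417 mm.
The rigid supports impose zero overall length change; the single axial force P common to all segments must satisfy P Σ Lᵢ/(AᵢEᵢ) = δ_free.
Σ Lᵢ/(AᵢEᵢ) = 625/(925×32×10³) + 310/(575×69×10³) = 2.893×10⁻⁵ mm/N.
P = 0.9417 / 2.893×10⁻⁵ = 32550 N = 32.55 kN, compressive.
For the aluminium segment, free thermal change = 23.1×10⁻⁶×68×310 = 0.4869 mm and elastic change from P = 32550×310/(575×69×10³) = 0.2544 mm; these oppose, so the net change is 0.233 mm (segment lengthens).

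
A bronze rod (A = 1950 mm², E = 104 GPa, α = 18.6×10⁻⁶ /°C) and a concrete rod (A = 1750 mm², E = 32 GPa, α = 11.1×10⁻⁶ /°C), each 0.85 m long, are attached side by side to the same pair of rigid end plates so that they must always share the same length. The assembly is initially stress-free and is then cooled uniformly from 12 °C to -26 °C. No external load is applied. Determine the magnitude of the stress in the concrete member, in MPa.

σ ≈ 7.15 MPa (compressive)

Equilibrium of a rigid end plate with no external load gives equal and opposite internal forces ±P in the two members. Since α_{bronze} > α_{concrete}, cooling drives the bronze into tension and the concrete into compression.
Compatibility of the two members (thermal + elastic change equal): (α₁ − α₂)ΔT = P·[1/(A₁E₁) + 1/(A₂E₂)].
|α₁ − α₂|·ΔT = 7.5×10⁻⁶ × 38 = 0.000285.
1/(A₁E₁) + 1/(A₂E₂) = 1/(1950×104×10³) + 1/(1750×32×10³) = 2.279×10⁻⁸ N⁻¹.
P = 0.000285 / 2.279×10⁻⁸ = 12510 N = 12.51 kN.
σ_{concrete} = P/A₂ = 12510/1750 = 7.147 MPa, compressive.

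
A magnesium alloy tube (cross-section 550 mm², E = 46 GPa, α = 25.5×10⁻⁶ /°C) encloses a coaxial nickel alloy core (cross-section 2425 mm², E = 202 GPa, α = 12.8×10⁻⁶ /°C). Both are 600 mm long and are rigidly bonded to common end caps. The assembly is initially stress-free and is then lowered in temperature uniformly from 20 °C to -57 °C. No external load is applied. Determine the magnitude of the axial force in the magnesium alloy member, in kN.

P ≈ 23.5 kN (tensile in the magnesium alloy)

The magnesium alloy has the larger α, so on cooling it would change length more than the nickel alloy if both were free. The rigid plates force a common final length, so the magnesium alloy is put into tension and the nickel alloy into compression, with equal and opposite forces P (no external load).
Setting the final lengths equal and cancelling L: (α₁ − α₂)ΔT = P/(A₁E₁) + P/(A₂E₂).
|α₁ − α₂|·ΔT = 12.7×10⁻⁶ × 77 = 0.0009779.
1/(A₁E₁) + 1/(A₂E₂) = 1/(550×46×10³) + 1/(2425×202×10³) = 4.157×10⁻⁸ N⁻¹.
P = 0.0009779 / 4.157×10⁻⁸ = 23530 N = 23.53 kN.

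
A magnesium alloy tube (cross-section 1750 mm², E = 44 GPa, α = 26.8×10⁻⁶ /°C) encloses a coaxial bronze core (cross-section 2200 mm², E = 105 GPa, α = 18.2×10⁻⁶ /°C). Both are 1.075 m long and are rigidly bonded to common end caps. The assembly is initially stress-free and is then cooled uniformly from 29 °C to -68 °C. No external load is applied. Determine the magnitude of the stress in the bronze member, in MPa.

σ ≈ 21.9 MPa (compressive)

The magnesium alloy has the larger α, so on cooling it would change length more than the bronze if both were free. The rigid plates force a common final length, so the magnesium alloy is put into tension and the bronze into compression, with equal and opposite forces P (no external load).
Equating the net (thermal + elastic) strains gives |α₁ − α₂|·ΔT = P·[1/(A₁E₁) + 1/(A₂E₂)].
|α₁ − α₂|·ΔT = 8.6×10⁻⁶ × 97 = 0.0008342.
1/(A₁E₁) + 1/(A₂E₂) = 1/(1750×44×10³) + 1/(2200×105×10³) = 1.732×10⁻⁸ N⁻¹.
P = 0.0008342 / 1.732×10⁻⁸ = 48180 N = 48.18 kN.
σ_{bronze} = P/A₂ = 48180/2200 = 21.9 MPa, compressive.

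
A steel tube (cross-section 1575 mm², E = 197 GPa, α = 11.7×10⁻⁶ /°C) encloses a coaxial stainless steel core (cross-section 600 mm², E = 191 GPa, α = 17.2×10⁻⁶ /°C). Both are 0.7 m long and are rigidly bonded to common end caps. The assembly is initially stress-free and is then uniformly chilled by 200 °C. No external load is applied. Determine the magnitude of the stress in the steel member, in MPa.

The stainless steel has the larger α, so on cooling it would change length more than the steel if both were free. The rigid plates force a common final length, so the stainless steel is put into tension and the steel into compression, with equal and opposite forces P (no external load).
Setting the final lengths equal and cancelling L: (α₁ − α₂)ΔT = P/(A₁E₁) + P/(A₂E₂).
|α₁ − α₂|·ΔT = 5.5×10⁻⁶ × 200 = 0.0011.
1/(A₁E₁) + 1/(A₂E₂) = 1/(1575×197×10³) + 1/(600×191×10³) = 1.195×10⁻⁸ N⁻¹.
P = 0.0011 / 1.195×10⁻⁸ = 92060 N = 92.06 kN.
σ_{steel} = P/A₁ = 92060/1575 = 58.45 MPa, compressive.

σ ≈ 58.4 MPa (compressive)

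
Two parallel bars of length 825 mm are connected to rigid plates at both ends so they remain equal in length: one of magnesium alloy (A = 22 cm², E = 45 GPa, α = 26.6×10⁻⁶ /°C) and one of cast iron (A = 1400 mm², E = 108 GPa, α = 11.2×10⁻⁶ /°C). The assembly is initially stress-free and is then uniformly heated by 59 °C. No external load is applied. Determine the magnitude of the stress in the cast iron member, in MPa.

σ ≈ 38.8 MPa (tensile)

Equilibrium of a rigid end plate with no external load gives equal and opposite internal forces ±P in the two members. Since α_{magnesium alloy} > α_{cast iron}, heating drives the magnesium alloy into compression and the cast iron into tension.
Compatibility of the two members (thermal + elastic change equal): (α₁ − α₂)ΔT = P·[1/(A₁E₁) + 1/(A₂E₂)].
|α₁ − α₂|·ΔT = 15.4×10⁻⁶ × 59 = 0.0009086.
1/(A₁E₁) + 1/(A₂E₂) = 1/(2200×45×10³) + 1/(1400×108×10³) = 1.671×10⁻⁸ N⁻¹.
So P = 0.0009086 / 1.671×10⁻⁸ = 54.36 kN.
σ_{cast iron} = P/A₂ = 54360/1400 = 38.83 MPa, tensile.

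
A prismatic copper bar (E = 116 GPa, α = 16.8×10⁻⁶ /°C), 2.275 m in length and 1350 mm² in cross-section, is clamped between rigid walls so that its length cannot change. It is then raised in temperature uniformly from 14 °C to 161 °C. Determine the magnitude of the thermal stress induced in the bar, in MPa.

σ ≈ 286 MPa (compressive)

With length fixed, the mechanical strain must cancel the thermal strain αΔT = 16.8×10⁻⁶ × 147 = 2469.6×10⁻⁶.
Hence σ = E·αΔT = 116×10³ × 2469.6×10⁻⁶ = 286.5 MPa, compressive.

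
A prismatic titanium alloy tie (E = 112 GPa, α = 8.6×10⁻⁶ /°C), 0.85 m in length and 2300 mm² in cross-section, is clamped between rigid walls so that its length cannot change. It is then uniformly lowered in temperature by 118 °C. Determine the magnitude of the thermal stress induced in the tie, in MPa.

With length fixed, the mechanical strain must cancel the thermal strain αΔT = 8.6×10⁻⁶ × 118 = 1014.8×10⁻⁶.
σ = EαΔT = 112×10³ × 8.6×10⁻⁶ × 118 = 113.7 MPa (tensile; the tie is trying to contract).

σ ≈ 114 MPa (tensile)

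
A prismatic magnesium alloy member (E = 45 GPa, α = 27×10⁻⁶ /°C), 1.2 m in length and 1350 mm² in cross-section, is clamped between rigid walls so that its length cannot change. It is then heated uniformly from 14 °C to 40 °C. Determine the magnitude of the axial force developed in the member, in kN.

P ≈ 42.6 kN (compressive)

With zero net strain, σ = E·αΔT = 45 GPa × 27×10⁻⁶ × 26 = 31.59 MPa.
Axial force P = σA = 31.59 × 1350 = 42650 N = 42.65 kN, compressive.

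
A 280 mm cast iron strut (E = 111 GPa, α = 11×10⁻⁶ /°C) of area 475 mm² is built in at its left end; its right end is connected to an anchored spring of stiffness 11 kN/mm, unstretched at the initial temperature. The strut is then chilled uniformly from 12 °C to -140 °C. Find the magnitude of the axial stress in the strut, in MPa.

σ ≈ 10.2 MPa (tensile)

The unrestrained thermal change is αΔT L = 11×10⁻⁶ × 152 × 280 = 0.4682 mm.
Let P be the tensile force in the spring. The strut extends elastically by PL/(AE) and the spring stretches by P/k; together these equal δ_free.
So P = δ_free / [L/(AE) + 1/k] = 0.4682 / [ 280/(475×111×10³) + 1/(11×10³) ].
P = 0.4682 / 9.622×10⁻⁵ = 4866 N.
σ = P/A = 4866/475 = 10.24 MPa.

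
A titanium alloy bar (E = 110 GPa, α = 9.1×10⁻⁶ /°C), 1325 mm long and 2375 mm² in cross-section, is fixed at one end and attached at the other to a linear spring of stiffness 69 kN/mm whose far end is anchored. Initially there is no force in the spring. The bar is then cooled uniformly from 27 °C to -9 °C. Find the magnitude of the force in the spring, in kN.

If the spring were absent the bar would shorten by αΔT L = 9.1×10⁻⁶ × 36 × 1325 = 0.4341 mm.
Let P be the tensile force in the spring. The bar extends elastically by PL/(AE) and the spring stretches by P/k; together these equal δ_free.
So P = δ_free / [L/(AE) + 1/k] = 0.4341 / [ 1325/(2375×110×10³) + 1/(69×10³) ].
P = 0.4341 / 1.956×10⁻⁵ = 22190 N.

P ≈ 22.2 kN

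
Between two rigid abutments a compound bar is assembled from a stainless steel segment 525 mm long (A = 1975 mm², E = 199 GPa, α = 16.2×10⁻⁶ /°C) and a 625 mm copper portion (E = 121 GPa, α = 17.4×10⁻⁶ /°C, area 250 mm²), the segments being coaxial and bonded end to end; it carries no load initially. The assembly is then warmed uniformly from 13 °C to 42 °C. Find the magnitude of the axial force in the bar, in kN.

P ≈ 25.5 kN (compressive)

Free thermal expansion of the whole bar: Σ αᵢΔT Lᵢ = 16.2×10⁻⁶×29×525 + 17.4×10⁻⁶×29×625 = 0.562 mm.
The walls prevent any net length change, so an axial force P (same in every segment) develops. Compatibility: P · Σ Lᵢ/(AᵢEᵢ) = δ_free.
Σ Lᵢ/(AᵢEᵢ) = 525/(1975×199×10³) + 625/(250×121×10³) = 2.2×10⁻⁵ mm/N.
Hence P = δ_free / Σ(L/AE) = 0.562/2.2×10⁻⁵ = 25.55 kN (compressive).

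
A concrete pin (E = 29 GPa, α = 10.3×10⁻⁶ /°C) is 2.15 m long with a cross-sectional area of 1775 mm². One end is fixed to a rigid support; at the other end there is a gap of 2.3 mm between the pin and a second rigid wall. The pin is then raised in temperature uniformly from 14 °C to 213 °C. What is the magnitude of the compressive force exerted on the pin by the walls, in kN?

If the wall were absent the pin would grow by αΔT L = 10.3×10⁻⁶ × 199 × 2150 = 4.407 mm.
This exceeds the 2.3 mm gap, so the wall pushes back. The portion of expansion that must be recovered elastically is δ_free − gap = 4.407 − 2.3 = 2.107 mm.
So σ = E(δ_free − g)/L = 29×10³ × 2.107/2150 = 28.42 MPa.
P = σA = 28.42 × 1775 = 50.44 kN.

P ≈ 50.4 kN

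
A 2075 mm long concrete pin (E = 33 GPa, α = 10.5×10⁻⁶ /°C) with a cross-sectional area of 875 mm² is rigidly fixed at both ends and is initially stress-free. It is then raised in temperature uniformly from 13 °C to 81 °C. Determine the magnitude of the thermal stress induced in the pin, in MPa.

σ ≈ 23.6 MPa (compressive)

Because both ends are immovable the net strain is zero, and the suppressed thermal strain is αΔT = 10.5×10⁻⁶ × 68 = 714×10⁻⁶.
Hence σ = E·αΔT = 33×10³ × 714×10⁻⁶ = 23.56 MPa, compressive.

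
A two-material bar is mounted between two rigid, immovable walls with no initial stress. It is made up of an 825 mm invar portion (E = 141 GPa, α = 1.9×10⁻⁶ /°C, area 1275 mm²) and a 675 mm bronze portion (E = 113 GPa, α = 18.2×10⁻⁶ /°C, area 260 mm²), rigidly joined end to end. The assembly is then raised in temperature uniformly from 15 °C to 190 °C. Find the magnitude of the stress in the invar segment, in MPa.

Free thermal expansion of the whole bar: Σ αᵢΔT Lᵢ = 1.9×10⁻⁶×175×825 + 18.2×10⁻⁶×175×675 = 2.424 mm.
Since the ends are fixed, an axial force P builds up, equal in every segment, with P · Σ Lᵢ/(AᵢEᵢ) = δ_free.
Σ Lᵢ/(AᵢEᵢ) = 825/(1275×141×10³) + 675/(260×113×10³) = 2.756×10⁻⁵ mm/N.
P = 2.424 / 2.756×10⁻⁵ = 87950 N = 87.95 kN, compressive.
σ_{invar} = P / A = 87950 / 1275 = 68.98 MPa.

σ ≈ 69 MPa (compressive)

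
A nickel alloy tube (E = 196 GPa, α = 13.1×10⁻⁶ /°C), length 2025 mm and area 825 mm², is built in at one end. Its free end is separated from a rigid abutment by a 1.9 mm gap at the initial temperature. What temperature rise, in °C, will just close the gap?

ΔT ≈ 71.6 °C

The gap closes when αΔT L = 1.9 mm, since the tube is still unstressed at that instant.
So ΔT = g/(αL) = 1.9/(13.1×10⁻⁶ × 2025) = 71.62 °C.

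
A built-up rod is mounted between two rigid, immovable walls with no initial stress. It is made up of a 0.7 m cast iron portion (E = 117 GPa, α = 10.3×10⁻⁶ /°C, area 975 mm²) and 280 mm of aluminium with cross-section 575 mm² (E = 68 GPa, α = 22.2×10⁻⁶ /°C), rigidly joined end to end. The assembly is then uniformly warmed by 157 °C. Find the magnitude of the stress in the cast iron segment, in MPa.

Free thermal expansion of the whole bar: Σ αᵢΔT Lᵢ = 10.3×10⁻⁶×157×700 + 22.2×10⁻⁶×157×280 = 2.108 mm.
The rigid supports impose zero overall length change; the single axial force P common to all segments must satisfy P Σ Lᵢ/(AᵢEᵢ) = δ_free.
The series flexibility is Σ Lᵢ/(AᵢEᵢ) = 700/(975×117×10³) + 280/(575×68×10³) = 1.33×10⁻⁵ mm/N.
So P = 2.108 / 1.33×10⁻⁵ = 158.5 kN, compressive.
σ_{cast iron} = P / A = 158500 / 975 = 162.6 MPa.

σ ≈ 163 MPa (compressive)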